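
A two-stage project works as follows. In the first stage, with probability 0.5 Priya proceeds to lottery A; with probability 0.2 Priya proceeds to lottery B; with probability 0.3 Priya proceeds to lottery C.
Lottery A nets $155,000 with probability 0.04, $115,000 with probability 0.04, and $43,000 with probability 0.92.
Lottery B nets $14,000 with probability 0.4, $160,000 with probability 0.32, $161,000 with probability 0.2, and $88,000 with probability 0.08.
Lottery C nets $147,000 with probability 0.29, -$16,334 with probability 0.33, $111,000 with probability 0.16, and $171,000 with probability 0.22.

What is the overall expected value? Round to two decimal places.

EV(A) = 0.04 × 155000 + 0.04 × 115000 + 0.92 × 43000 = 6200 + 4600 + 39560 = 50360
EV(B) = 0.4 × 14000 + 0.32 × 160000 + 0.2 × 161000 + 0.08 × 88000 = 5600 + 51200 + 32200 + 7040 = 96040
EV(C) = 0.29 × 147000 + 0.33 × (-16334) + 0.16 × 111000 + 0.22 × 171000 = 42630 − 5390.22 + 17760 + 37620 = 92619.78
Overall = 0.5 × 50360 + 0.2 × 96040 + 0.3 × 92619.78 = 25180 + 19208 + 27785.934 = 72173.934

$72,173.93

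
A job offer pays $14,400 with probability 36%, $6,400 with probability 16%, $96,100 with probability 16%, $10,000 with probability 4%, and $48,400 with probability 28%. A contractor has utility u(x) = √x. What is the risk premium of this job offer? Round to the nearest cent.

E[u] = 0.36·√14400 + 0.16·√6400 + 0.16·√96100 + 0.04·√10000 + 0.28·√48400 = 0.36·120 + 0.16·80 + 0.16·310 + 0.04·100 + 0.28·220 = 171.2
CE = (171.2)² = 29309.44
Risk premium = EV − CE = 35536 − 29309.44 = 6226.56

$6,226.56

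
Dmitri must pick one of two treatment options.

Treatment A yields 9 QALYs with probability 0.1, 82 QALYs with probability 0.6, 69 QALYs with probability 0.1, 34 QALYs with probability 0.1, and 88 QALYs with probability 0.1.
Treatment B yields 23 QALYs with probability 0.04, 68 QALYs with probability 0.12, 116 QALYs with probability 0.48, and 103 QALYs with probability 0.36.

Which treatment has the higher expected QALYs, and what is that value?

Treatment A = 0.1 × 9 + 0.6 × 82 + 0.1 × 69 + 0.1 × 34 + 0.1 × 88 = 0.9 + 49.2 + 6.9 + 3.4 + 8.8 = 69.2
Treatment B = 0.04 × 23 + 0.12 × 68 + 0.48 × 116 + 0.36 × 103 = 0.92 + 8.16 + 55.68 + 37.08 = 101.84

Treatment B (101.84 QALYs)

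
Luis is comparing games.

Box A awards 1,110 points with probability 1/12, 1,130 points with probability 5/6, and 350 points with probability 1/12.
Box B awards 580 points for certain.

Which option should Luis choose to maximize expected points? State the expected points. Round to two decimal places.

Box A = 1/12 × 1110 + 5/6 × 1130 + 1/12 × 350 = 92.5 + 941.6667 + 29.1667 = 1063.3333
Box B: 580 (certain)

Box A (1063.33 points)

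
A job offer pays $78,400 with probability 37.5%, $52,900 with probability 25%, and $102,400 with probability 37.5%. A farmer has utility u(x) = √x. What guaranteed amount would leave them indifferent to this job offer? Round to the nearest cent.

E[u] = 0.375·√78400 + 0.25·√52900 + 0.375·√102400 = 0.375·280 + 0.25·230 + 0.375·320 = 282.5
CE = (282.5)² = 79806.25

$79,806.25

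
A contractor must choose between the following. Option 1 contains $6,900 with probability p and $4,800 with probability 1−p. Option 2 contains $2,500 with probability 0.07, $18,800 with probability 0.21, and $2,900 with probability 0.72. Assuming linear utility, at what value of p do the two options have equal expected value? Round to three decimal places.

EV(Option 2) = 0.07 × 2500 + 0.21 × 18800 + 0.72 × 2900 = 175 + 3948 + 2088 = 6211
p·6900 + (1−p)·4800 = 6211
2100p + 4800 = 6211
p = (6211 − 4800) / 2100

p = 0.672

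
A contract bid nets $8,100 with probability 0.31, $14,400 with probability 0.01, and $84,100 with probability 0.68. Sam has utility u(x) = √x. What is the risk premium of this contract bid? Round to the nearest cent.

E[u] = 0.31·√8100 + 0.01·√14400 + 0.68·√84100 = 0.31·90 + 0.01·120 + 0.68·290 = 226.3
CE = (226.3)² = 51211.69
Risk premium = EV − CE = 59843 − 51211.69 = 8631.31

$8,631.31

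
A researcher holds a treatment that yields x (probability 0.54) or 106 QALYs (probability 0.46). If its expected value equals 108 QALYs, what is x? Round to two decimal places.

x = 109.70 QALYs

0.54·x + 0.46·106 = 108
0.54·x = 108 − 48.76 = 59.24
x = 59.24 / 0.54 = 109.7037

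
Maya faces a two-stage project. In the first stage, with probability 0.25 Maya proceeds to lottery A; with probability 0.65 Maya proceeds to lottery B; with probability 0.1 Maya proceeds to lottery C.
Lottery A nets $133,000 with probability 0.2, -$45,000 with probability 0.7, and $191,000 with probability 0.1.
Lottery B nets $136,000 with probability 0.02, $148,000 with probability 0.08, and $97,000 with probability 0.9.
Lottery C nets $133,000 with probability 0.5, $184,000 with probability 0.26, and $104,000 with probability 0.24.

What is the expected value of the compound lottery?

EV(A) = 0.2 × 133000 + 0.7 × (-45000) + 0.1 × 191000 = 26600 − 31500 + 19100 = 14200
EV(B) = 0.02 × 136000 + 0.08 × 148000 + 0.9 × 97000 = 2720 + 11840 + 87300 = 101860
EV(C) = 0.5 × 133000 + 0.26 × 184000 + 0.24 × 104000 = 66500 + 47840 + 24960 = 139300
Overall = 0.25 × 14200 + 0.65 × 101860 + 0.1 × 139300 = 3550 + 66209 + 13930 = 83689

$83,689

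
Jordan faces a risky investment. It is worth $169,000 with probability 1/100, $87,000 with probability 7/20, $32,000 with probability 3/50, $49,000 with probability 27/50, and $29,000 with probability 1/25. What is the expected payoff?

$61,680

EV = 1/100 × 169000 + 7/20 × 87000 + 3/50 × 32000 + 27/50 × 49000 + 1/25 × 29000 = 1690 + 30450 + 1920 + 26460 + 1160 = 61680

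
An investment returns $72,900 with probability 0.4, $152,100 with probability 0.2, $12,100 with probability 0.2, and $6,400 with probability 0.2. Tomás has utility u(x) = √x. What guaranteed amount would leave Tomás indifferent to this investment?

$50,176

E[u] = 0.4·√72900 + 0.2·√152100 + 0.2·√12100 + 0.2·√6400 = 0.4·270 + 0.2·390 + 0.2·110 + 0.2·80 = 224
CE = (224)² = 50176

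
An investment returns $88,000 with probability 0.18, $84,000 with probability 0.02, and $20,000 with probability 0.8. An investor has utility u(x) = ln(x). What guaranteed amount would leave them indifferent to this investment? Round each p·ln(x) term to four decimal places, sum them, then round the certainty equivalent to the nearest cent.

$26,873.61

E[u] = 0.18·ln(88000) + 0.02·ln(84000) + 0.8·ln(20000) = 2.0493 + 0.2268 + 7.9228 = 10.1989
CE = e^10.1989 ≈ 26873.61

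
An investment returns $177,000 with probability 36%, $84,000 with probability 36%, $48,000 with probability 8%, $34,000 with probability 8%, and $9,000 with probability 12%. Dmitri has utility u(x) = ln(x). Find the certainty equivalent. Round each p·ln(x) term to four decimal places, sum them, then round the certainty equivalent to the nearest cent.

E[u] = 0.36·ln(177000) + 0.36·ln(84000) + 0.08·ln(48000) + 0.08·ln(34000) + 0.12·ln(9000) = 4.3502 + 4.0819 + 0.8623 + 0.8347 + 1.0926 = 11.2217
CE = e^11.2217 ≈ 74734.72

$74,734.72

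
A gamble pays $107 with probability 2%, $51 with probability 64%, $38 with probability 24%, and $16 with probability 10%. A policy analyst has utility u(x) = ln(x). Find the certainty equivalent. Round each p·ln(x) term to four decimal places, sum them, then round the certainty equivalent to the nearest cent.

E[u] = 0.02·ln(107) + 0.64·ln(51) + 0.24·ln(38) + 0.1·ln(16) = 0.0935 + 2.5164 + 0.8730 + 0.2773 = 3.7602
CE = e^3.7602 ≈ 42.96

$42.96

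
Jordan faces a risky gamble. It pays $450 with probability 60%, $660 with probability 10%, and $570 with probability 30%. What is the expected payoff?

$507

EV = 0.6 × 450 + 0.1 × 660 + 0.3 × 570 = 270 + 66 + 171 = 507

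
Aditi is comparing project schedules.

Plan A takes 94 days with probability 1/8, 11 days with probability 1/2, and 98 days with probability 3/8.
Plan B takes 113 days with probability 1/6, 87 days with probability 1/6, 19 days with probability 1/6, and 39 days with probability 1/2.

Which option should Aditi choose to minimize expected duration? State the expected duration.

Plan A (54 days)

Plan A = 1/8 × 94 + 1/2 × 11 + 3/8 × 98 = 11.75 + 5.5 + 36.75 = 54
Plan B = 1/6 × 113 + 1/6 × 87 + 1/6 × 19 + 1/2 × 39 = 18.8333 + 14.5 + 3.1667 + 19.5 = 56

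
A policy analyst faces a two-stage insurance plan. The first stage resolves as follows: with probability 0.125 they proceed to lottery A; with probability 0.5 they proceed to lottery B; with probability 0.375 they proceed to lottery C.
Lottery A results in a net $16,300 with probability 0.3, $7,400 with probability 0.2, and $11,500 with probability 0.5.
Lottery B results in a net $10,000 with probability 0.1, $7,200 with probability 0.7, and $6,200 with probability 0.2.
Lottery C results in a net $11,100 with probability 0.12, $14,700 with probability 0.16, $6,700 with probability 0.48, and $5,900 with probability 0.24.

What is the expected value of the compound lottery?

$8,273.50

EV(A) = 0.3 × 16300 + 0.2 × 7400 + 0.5 × 11500 = 4890 + 1480 + 5750 = 12120
EV(B) = 0.1 × 10000 + 0.7 × 7200 + 0.2 × 6200 = 1000 + 5040 + 1240 = 7280
EV(C) = 0.12 × 11100 + 0.16 × 14700 + 0.48 × 6700 + 0.24 × 5900 = 1332 + 2352 + 3216 + 1416 = 8316
Overall = 0.125 × 12120 + 0.5 × 7280 + 0.375 × 8316 = 1515 + 3640 + 3118.5 = 8273.5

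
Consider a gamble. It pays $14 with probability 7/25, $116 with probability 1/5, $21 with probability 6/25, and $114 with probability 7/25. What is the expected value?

$64.08

EV = 7/25 × 14 + 1/5 × 116 + 6/25 × 21 + 7/25 × 114 = 3.92 + 23.2 + 5.04 + 31.92 = 64.08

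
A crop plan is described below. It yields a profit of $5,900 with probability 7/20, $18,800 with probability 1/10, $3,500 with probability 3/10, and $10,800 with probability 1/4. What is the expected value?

EV = 7/20 × 5900 + 1/10 × 18800 + 3/10 × 3500 + 1/4 × 10800 = 2065 + 1880 + 1050 + 2700 = 7695

$7,695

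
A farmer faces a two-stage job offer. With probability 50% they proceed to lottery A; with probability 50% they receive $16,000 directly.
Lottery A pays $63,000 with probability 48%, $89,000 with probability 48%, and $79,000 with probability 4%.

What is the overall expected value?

$46,060

EV(A) = 0.48 × 63000 + 0.48 × 89000 + 0.04 × 79000 = 30240 + 42720 + 3160 = 76120
Branch B: 16000 (certain)
Overall = 0.5 × 76120 + 0.5 × 16000 = 38060 + 8000 = 46060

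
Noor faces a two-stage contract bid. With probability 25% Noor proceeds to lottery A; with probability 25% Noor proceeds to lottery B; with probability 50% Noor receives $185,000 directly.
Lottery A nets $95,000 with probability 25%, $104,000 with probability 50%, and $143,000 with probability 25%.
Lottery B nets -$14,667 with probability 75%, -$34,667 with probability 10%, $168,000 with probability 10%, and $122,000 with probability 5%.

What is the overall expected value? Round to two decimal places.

$122,483.26

EV(A) = 0.25 × 95000 + 0.5 × 104000 + 0.25 × 143000 = 23750 + 52000 + 35750 = 111500
EV(B) = 0.75 × (-14667) + 0.1 × (-34667) + 0.1 × 168000 + 0.05 × 122000 = -11000.25 − 3466.7 + 16800 + 6100 = 8433.05
Branch C: 185000 (certain)
Overall = 0.25 × 111500 + 0.25 × 8433.05 + 0.5 × 185000 = 27875 + 2108.2625 + 92500 = 122483.2625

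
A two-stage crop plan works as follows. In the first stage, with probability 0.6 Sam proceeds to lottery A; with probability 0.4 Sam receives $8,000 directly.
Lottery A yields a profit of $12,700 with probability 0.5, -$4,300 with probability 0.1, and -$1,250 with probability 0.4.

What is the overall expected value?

$6,452

EV(A) = 0.5 × 12700 + 0.1 × (-4300) + 0.4 × (-1250) = 6350 − 430 − 500 = 5420
Branch B: 8000 (certain)
Overall = 0.6 × 5420 + 0.4 × 8000 = 3252 + 3200 = 6452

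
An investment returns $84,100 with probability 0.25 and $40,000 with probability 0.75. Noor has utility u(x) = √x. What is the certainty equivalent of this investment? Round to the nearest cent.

E[u] = 0.25·√84100 + 0.75·√40000 = 0.25·290 + 0.75·200 = 222.5
CE = (222.5)² = 49506.25

$49,506.25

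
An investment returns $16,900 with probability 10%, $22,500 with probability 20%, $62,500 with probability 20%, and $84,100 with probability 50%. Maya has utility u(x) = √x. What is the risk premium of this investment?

$4,096

E[u] = 0.1·√16900 + 0.2·√22500 + 0.2·√62500 + 0.5·√84100 = 0.1·130 + 0.2·150 + 0.2·250 + 0.5·290 = 238
CE = (238)² = 56644
Risk premium = EV − CE = 60740 − 56644 = 4096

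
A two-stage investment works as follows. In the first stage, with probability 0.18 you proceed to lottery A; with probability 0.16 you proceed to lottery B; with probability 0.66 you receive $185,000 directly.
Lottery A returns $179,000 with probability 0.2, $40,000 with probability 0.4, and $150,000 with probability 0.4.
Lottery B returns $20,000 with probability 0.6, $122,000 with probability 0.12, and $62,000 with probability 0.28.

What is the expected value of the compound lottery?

EV(A) = 0.2 × 179000 + 0.4 × 40000 + 0.4 × 150000 = 35800 + 16000 + 60000 = 111800
EV(B) = 0.6 × 20000 + 0.12 × 122000 + 0.28 × 62000 = 12000 + 14640 + 17360 = 44000
Branch C: 185000 (certain)
Overall = 0.18 × 111800 + 0.16 × 44000 + 0.66 × 185000 = 20124 + 7040 + 122100 = 149264

$149,264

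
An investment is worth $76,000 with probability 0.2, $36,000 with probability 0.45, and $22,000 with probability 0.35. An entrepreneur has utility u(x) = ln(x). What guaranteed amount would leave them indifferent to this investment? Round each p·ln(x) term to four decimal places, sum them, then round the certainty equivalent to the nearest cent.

$35,185.87

E[u] = 0.2·ln(76000) + 0.45·ln(36000) + 0.35·ln(22000) = 2.2477 + 4.7211 + 3.4996 = 10.4684
CE = e^10.4684 ≈ 35185.87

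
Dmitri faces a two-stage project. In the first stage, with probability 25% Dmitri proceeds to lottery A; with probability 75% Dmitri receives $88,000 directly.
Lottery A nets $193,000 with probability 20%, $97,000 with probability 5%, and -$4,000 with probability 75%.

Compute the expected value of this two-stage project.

$76,112.50

EV(A) = 0.2 × 193000 + 0.05 × 97000 + 0.75 × (-4000) = 38600 + 4850 − 3000 = 40450
Branch B: 88000 (certain)
Overall = 0.25 × 40450 + 0.75 × 88000 = 10112.5 + 66000 = 76112.5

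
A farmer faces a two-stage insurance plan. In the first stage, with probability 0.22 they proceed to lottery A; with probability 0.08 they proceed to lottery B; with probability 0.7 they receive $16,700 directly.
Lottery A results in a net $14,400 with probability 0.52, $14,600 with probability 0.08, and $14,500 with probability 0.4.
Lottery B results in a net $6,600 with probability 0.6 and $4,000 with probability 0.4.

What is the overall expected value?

EV(A) = 0.52 × 14400 + 0.08 × 14600 + 0.4 × 14500 = 7488 + 1168 + 5800 = 14456
EV(B) = 0.6 × 6600 + 0.4 × 4000 = 3960 + 1600 = 5560
Branch C: 16700 (certain)
Overall = 0.22 × 14456 + 0.08 × 5560 + 0.7 × 16700 = 3180.32 + 444.8 + 11690 = 15315.12

$15,315.12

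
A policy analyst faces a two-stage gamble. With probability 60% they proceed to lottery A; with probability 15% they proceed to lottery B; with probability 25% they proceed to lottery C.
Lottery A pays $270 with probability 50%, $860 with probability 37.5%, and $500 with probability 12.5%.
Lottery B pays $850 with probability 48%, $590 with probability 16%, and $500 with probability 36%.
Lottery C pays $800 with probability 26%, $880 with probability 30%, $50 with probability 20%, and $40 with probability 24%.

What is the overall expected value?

EV(A) = 0.5 × 270 + 0.375 × 860 + 0.125 × 500 = 135 + 322.5 + 62.5 = 520
EV(B) = 0.48 × 850 + 0.16 × 590 + 0.36 × 500 = 408 + 94.4 + 180 = 682.4
EV(C) = 0.26 × 800 + 0.3 × 880 + 0.2 × 50 + 0.24 × 40 = 208 + 264 + 10 + 9.6 = 491.6
Overall = 0.6 × 520 + 0.15 × 682.4 + 0.25 × 491.6 = 312 + 102.36 + 122.9 = 537.26

$537.26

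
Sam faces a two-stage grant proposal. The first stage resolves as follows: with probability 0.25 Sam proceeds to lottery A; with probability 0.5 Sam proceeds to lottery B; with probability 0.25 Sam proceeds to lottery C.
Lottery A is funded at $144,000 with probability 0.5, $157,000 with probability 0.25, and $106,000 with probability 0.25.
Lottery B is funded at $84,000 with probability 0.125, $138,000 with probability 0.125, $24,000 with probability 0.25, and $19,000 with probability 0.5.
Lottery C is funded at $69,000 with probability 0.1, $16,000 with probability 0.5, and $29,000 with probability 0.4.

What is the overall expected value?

$62,687.50

EV(A) = 0.5 × 144000 + 0.25 × 157000 + 0.25 × 106000 = 72000 + 39250 + 26500 = 137750
EV(B) = 0.125 × 84000 + 0.125 × 138000 + 0.25 × 24000 + 0.5 × 19000 = 10500 + 17250 + 6000 + 9500 = 43250
EV(C) = 0.1 × 69000 + 0.5 × 16000 + 0.4 × 29000 = 6900 + 8000 + 11600 = 26500
Overall = 0.25 × 137750 + 0.5 × 43250 + 0.25 × 26500 = 34437.5 + 21625 + 6625 = 62687.5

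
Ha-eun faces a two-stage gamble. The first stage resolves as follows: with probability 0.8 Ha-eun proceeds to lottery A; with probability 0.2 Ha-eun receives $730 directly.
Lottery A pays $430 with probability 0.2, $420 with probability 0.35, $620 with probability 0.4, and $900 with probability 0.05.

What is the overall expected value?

$566.80

EV(A) = 0.2 × 430 + 0.35 × 420 + 0.4 × 620 + 0.05 × 900 = 86 + 147 + 248 + 45 = 526
Branch B: 730 (certain)
Overall = 0.8 × 526 + 0.2 × 730 = 420.8 + 146 = 566.8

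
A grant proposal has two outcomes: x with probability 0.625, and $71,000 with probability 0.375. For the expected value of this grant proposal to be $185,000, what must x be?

x = $253,400

0.625·x + 0.375·71000 = 185000
0.625·x = 185000 − 26625 = 158375
x = 158375 / 0.625 = 253400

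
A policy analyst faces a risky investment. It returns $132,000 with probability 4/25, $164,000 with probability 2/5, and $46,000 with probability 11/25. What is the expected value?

EV = 4/25 × 132000 + 2/5 × 164000 + 11/25 × 46000 = 21120 + 65600 + 20240 = 106960

$106,960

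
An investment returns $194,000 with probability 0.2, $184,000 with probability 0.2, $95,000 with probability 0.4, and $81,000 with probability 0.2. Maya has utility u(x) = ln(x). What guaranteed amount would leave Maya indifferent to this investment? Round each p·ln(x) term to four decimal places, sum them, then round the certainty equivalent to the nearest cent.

E[u] = 0.2·ln(194000) + 0.2·ln(184000) + 0.4·ln(95000) + 0.2·ln(81000) = 2.4351 + 2.4245 + 4.5847 + 2.2604 = 11.7047
CE = e^11.7047 ≈ 121139.74

$121,139.74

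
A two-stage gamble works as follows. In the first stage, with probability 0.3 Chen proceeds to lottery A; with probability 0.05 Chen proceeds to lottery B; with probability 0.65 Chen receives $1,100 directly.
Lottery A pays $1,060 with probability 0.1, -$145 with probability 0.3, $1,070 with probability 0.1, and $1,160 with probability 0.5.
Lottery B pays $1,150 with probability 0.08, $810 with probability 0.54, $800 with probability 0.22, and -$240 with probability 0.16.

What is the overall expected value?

$973.20

EV(A) = 0.1 × 1060 + 0.3 × (-145) + 0.1 × 1070 + 0.5 × 1160 = 106 − 43.5 + 107 + 580 = 749.5
EV(B) = 0.08 × 1150 + 0.54 × 810 + 0.22 × 800 + 0.16 × (-240) = 92 + 437.4 + 176 − 38.4 = 667
Branch C: 1100 (certain)
Overall = 0.3 × 749.5 + 0.05 × 667 + 0.65 × 1100 = 224.85 + 33.35 + 715 = 973.2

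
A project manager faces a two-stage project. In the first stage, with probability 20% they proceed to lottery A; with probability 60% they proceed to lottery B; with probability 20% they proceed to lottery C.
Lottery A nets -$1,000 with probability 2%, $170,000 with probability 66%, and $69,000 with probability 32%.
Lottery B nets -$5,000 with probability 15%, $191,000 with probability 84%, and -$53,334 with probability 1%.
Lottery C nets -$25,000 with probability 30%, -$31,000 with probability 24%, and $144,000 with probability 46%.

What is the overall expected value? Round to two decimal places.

$132,606.00

EV(A) = 0.02 × (-1000) + 0.66 × 170000 + 0.32 × 69000 = -20 + 112200 + 22080 = 134260
EV(B) = 0.15 × (-5000) + 0.84 × 191000 + 0.01 × (-53334) = -750 + 160440 − 533.34 = 159156.66
EV(C) = 0.3 × (-25000) + 0.24 × (-31000) + 0.46 × 144000 = -7500 − 7440 + 66240 = 51300
Overall = 0.2 × 134260 + 0.6 × 159156.66 + 0.2 × 51300 = 26852 + 95493.996 + 10260 = 132605.996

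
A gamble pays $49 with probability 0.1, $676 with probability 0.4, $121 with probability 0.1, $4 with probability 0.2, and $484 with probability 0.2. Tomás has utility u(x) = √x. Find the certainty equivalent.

$289

E[u] = 0.1·√49 + 0.4·√676 + 0.1·√121 + 0.2·√4 + 0.2·√484 = 0.1·7 + 0.4·26 + 0.1·11 + 0.2·2 + 0.2·22 = 17
CE = (17)² = 289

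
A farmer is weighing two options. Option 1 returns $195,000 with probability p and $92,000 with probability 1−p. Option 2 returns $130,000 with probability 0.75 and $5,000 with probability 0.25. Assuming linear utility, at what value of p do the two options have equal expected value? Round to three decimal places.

p = 0.066

EV(Option 2) = 0.75 × 130000 + 0.25 × 5000 = 97500 + 1250 = 98750
p·195000 + (1−p)·92000 = 98750
103000p + 92000 = 98750
p = (98750 − 92000) / 103000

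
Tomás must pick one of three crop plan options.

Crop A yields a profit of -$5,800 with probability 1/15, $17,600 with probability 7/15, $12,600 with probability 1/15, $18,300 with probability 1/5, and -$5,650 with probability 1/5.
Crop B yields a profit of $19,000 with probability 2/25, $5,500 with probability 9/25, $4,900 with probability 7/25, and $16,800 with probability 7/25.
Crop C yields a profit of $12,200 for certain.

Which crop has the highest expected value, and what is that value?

Crop A = 1/15 × (-5800) + 7/15 × 17600 + 1/15 × 12600 + 1/5 × 18300 + 1/5 × (-5650) = -386.6667 + 8213.3333 + 840 + 3660 − 1130 = 11196.6667
Crop B = 2/25 × 19000 + 9/25 × 5500 + 7/25 × 4900 + 7/25 × 16800 = 1520 + 1980 + 1372 + 4704 = 9576
Crop C: 12200 (certain)

Crop C ($12,200)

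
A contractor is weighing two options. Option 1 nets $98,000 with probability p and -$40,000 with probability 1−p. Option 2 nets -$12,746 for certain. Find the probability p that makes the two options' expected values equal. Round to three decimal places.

p·98000 + (1−p)·(-40000) = -12746
138000p − 40000 = -12746
p = (-12746 + 40000) / 138000

p = 0.197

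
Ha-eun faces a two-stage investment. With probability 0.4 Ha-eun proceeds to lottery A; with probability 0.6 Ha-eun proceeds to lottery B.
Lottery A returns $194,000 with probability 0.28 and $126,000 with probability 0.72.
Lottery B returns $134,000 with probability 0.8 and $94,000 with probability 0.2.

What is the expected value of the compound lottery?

EV(A) = 0.28 × 194000 + 0.72 × 126000 = 54320 + 90720 = 145040
EV(B) = 0.8 × 134000 + 0.2 × 94000 = 107200 + 18800 = 126000
Overall = 0.4 × 145040 + 0.6 × 126000 = 58016 + 75600 = 133616

$133,616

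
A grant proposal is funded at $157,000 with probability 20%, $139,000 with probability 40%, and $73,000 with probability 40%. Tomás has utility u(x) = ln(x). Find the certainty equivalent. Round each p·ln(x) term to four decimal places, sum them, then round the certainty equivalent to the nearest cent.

$110,084.11

E[u] = 0.2·ln(157000) + 0.4·ln(139000) + 0.4·ln(73000) = 2.3928 + 4.7369 + 4.4793 = 11.6090
CE = e^11.6090 ≈ 110084.11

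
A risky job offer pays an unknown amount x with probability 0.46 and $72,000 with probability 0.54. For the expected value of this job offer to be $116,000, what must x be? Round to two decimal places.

x = $167,652.17

0.46·x + 0.54·72000 = 116000
0.46·x = 116000 − 38880 = 77120
x = 77120 / 0.46 = 167652.1739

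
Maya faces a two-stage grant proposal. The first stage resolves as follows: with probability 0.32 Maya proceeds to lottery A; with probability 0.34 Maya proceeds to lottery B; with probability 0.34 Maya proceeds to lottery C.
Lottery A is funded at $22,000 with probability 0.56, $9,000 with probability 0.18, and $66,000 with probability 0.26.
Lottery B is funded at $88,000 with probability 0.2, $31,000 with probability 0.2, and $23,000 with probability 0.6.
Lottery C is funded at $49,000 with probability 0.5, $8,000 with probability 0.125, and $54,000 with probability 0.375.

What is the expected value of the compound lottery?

EV(A) = 0.56 × 22000 + 0.18 × 9000 + 0.26 × 66000 = 12320 + 1620 + 17160 = 31100
EV(B) = 0.2 × 88000 + 0.2 × 31000 + 0.6 × 23000 = 17600 + 6200 + 13800 = 37600
EV(C) = 0.5 × 49000 + 0.125 × 8000 + 0.375 × 54000 = 24500 + 1000 + 20250 = 45750
Overall = 0.32 × 31100 + 0.34 × 37600 + 0.34 × 45750 = 9952 + 12784 + 15555 = 38291

$38,291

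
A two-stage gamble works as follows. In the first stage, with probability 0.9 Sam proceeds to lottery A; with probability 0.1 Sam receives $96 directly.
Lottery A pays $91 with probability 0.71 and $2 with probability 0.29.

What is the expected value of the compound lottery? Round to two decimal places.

$68.27

EV(A) = 0.71 × 91 + 0.29 × 2 = 64.61 + 0.58 = 65.19
Branch B: 96 (certain)
Overall = 0.9 × 65.19 + 0.1 × 96 = 58.671 + 9.6 = 68.271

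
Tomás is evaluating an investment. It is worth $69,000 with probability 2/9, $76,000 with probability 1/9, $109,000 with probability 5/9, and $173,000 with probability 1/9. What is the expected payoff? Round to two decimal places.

EV = 2/9 × 69000 + 1/9 × 76000 + 5/9 × 109000 + 1/9 × 173000 = 15333.3333 + 8444.4444 + 60555.5556 + 19222.2222 = 103555.5556

$103,555.56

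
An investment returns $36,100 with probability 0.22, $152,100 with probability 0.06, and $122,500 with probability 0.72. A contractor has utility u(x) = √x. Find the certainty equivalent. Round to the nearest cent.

$100,615.84

E[u] = 0.22·√36100 + 0.06·√152100 + 0.72·√122500 = 0.22·190 + 0.06·390 + 0.72·350 = 317.2
CE = (317.2)² = 100615.84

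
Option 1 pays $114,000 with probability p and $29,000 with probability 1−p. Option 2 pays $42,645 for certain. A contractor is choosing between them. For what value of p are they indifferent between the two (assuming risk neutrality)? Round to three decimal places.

p = 0.161

p·114000 + (1−p)·29000 = 42645
85000p + 29000 = 42645
p = (42645 − 29000) / 85000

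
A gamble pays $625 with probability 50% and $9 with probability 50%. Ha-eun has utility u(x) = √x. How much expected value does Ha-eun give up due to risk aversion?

$121

E[u] = 0.5·√625 + 0.5·√9 = 0.5·25 + 0.5·3 = 14
CE = (14)² = 196
Risk premium = EV − CE = 317 − 196 = 121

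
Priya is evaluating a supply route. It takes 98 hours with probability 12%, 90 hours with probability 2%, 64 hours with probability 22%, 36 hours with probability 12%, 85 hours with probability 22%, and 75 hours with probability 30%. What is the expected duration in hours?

EV = 0.12 × 98 + 0.02 × 90 + 0.22 × 64 + 0.12 × 36 + 0.22 × 85 + 0.3 × 75 = 11.76 + 1.8 + 14.08 + 4.32 + 18.7 + 22.5 = 73.16

73.16 hours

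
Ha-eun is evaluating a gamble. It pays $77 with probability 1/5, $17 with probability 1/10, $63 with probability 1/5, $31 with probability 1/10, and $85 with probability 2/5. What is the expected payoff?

EV = 1/5 × 77 + 1/10 × 17 + 1/5 × 63 + 1/10 × 31 + 2/5 × 85 = 15.4 + 1.7 + 12.6 + 3.1 + 34 = 66.8

$66.80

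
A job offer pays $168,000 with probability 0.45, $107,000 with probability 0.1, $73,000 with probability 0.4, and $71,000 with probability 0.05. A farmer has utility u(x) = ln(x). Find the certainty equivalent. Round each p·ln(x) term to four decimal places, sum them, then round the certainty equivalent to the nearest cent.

E[u] = 0.45·ln(168000) + 0.1·ln(107000) + 0.4·ln(73000) + 0.05·ln(71000) = 5.4143 + 1.1581 + 4.4793 + 0.5585 = 11.6102
CE = e^11.6102 ≈ 110216.29

$110,216.29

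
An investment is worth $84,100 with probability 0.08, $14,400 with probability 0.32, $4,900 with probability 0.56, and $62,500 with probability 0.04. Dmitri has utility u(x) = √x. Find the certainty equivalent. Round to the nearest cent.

E[u] = 0.08·√84100 + 0.32·√14400 + 0.56·√4900 + 0.04·√62500 = 0.08·290 + 0.32·120 + 0.56·70 + 0.04·250 = 110.8
CE = (110.8)² = 12276.64

$12,276.64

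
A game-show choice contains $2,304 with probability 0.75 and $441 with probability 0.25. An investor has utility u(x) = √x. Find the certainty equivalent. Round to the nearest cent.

E[u] = 0.75·√2304 + 0.25·√441 = 0.75·48 + 0.25·21 = 41.25
CE = (41.25)² = 1701.5625

$1,701.56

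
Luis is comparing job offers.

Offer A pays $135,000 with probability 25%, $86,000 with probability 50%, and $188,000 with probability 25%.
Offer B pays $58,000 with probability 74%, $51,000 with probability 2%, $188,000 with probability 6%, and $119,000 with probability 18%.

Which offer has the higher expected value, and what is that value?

Offer A ($123,750)

Offer A = 0.25 × 135000 + 0.5 × 86000 + 0.25 × 188000 = 33750 + 43000 + 47000 = 123750
Offer B = 0.74 × 58000 + 0.02 × 51000 + 0.06 × 188000 + 0.18 × 119000 = 42920 + 1020 + 11280 + 21420 = 76640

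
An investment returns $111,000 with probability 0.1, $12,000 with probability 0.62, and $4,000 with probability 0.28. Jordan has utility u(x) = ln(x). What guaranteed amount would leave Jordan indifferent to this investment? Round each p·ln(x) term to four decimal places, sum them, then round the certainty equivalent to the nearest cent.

E[u] = 0.1·ln(111000) + 0.62·ln(12000) + 0.28·ln(4000) = 1.1617 + 5.8235 + 2.3223 = 9.3075
CE = e^9.3075 ≈ 11020.36

$11,020.36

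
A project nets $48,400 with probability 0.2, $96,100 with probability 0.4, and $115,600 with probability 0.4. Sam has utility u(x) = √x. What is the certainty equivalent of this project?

$92,416

E[u] = 0.2·√48400 + 0.4·√96100 + 0.4·√115600 = 0.2·220 + 0.4·310 + 0.4·340 = 304
CE = (304)² = 92416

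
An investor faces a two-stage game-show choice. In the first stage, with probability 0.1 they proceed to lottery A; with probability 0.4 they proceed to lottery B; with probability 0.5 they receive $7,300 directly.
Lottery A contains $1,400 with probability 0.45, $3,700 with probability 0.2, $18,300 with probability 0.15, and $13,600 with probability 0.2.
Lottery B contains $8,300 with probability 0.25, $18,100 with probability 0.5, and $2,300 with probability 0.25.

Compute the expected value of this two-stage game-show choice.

$9,013.50

EV(A) = 0.45 × 1400 + 0.2 × 3700 + 0.15 × 18300 + 0.2 × 13600 = 630 + 740 + 2745 + 2720 = 6835
EV(B) = 0.25 × 8300 + 0.5 × 18100 + 0.25 × 2300 = 2075 + 9050 + 575 = 11700
Branch C: 7300 (certain)
Overall = 0.1 × 6835 + 0.4 × 11700 + 0.5 × 7300 = 683.5 + 4680 + 3650 = 9013.5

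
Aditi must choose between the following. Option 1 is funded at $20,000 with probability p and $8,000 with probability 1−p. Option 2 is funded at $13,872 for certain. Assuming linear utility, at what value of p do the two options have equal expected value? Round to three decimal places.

p·20000 + (1−p)·8000 = 13872
12000p + 8000 = 13872
p = (13872 − 8000) / 12000

p = 0.489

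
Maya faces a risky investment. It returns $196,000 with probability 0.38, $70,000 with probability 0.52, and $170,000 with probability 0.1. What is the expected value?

$127,880

EV = 0.38 × 196000 + 0.52 × 70000 + 0.1 × 170000 = 74480 + 36400 + 17000 = 127880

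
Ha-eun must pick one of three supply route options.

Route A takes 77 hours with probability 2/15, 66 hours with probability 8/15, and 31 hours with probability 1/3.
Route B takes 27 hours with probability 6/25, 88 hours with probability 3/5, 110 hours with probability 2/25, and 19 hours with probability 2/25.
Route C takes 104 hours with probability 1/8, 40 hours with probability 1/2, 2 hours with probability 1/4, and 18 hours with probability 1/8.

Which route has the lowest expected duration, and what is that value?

Route C (35.75 hours)

Route A = 2/15 × 77 + 8/15 × 66 + 1/3 × 31 = 10.2667 + 35.2 + 10.3333 = 55.8
Route B = 6/25 × 27 + 3/5 × 88 + 2/25 × 110 + 2/25 × 19 = 6.48 + 52.8 + 8.8 + 1.52 = 69.6
Route C = 1/8 × 104 + 1/2 × 40 + 1/4 × 2 + 1/8 × 18 = 13 + 20 + 0.5 + 2.25 = 35.75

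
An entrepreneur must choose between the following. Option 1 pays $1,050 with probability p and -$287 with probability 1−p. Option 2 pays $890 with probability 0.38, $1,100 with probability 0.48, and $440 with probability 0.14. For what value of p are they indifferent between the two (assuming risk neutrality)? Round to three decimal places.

EV(Option 2) = 0.38 × 890 + 0.48 × 1100 + 0.14 × 440 = 338.2 + 528 + 61.6 = 927.8
p·1050 + (1−p)·(-287) = 927.8
1337p − 287 = 927.8
p = (927.8 + 287) / 1337

p = 0.909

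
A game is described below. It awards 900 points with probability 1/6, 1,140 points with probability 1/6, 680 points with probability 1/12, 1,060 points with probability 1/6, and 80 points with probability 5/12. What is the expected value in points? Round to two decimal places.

606.67 points

EV = 1/6 × 900 + 1/6 × 1140 + 1/12 × 680 + 1/6 × 1060 + 5/12 × 80 = 150 + 190 + 56.6667 + 176.6667 + 33.3333 = 606.6667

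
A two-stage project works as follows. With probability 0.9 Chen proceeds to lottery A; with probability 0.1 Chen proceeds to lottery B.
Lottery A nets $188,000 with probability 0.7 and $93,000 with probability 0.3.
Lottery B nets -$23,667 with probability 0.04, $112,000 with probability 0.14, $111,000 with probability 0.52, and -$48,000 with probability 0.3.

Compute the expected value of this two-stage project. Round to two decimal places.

$149,355.33

EV(A) = 0.7 × 188000 + 0.3 × 93000 = 131600 + 27900 = 159500
EV(B) = 0.04 × (-23667) + 0.14 × 112000 + 0.52 × 111000 + 0.3 × (-48000) = -946.68 + 15680 + 57720 − 14400 = 58053.32
Overall = 0.9 × 159500 + 0.1 × 58053.32 = 143550 + 5805.332 = 149355.332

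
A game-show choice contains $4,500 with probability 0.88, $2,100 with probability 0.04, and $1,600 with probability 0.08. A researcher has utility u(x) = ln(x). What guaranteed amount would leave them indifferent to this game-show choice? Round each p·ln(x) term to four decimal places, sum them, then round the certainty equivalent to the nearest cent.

$4,018.24

E[u] = 0.88·ln(4500) + 0.04·ln(2100) + 0.08·ln(1600) = 7.4024 + 0.3060 + 0.5902 = 8.2986
CE = e^8.2986 ≈ 4018.24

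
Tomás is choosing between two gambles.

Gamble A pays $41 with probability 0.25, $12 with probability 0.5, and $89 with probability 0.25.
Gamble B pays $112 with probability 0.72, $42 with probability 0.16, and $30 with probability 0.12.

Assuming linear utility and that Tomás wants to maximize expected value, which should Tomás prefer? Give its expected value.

Gamble B ($90.96)

Gamble A = 0.25 × 41 + 0.5 × 12 + 0.25 × 89 = 10.25 + 6 + 22.25 = 38.5
Gamble B = 0.72 × 112 + 0.16 × 42 + 0.12 × 30 = 80.64 + 6.72 + 3.6 = 90.96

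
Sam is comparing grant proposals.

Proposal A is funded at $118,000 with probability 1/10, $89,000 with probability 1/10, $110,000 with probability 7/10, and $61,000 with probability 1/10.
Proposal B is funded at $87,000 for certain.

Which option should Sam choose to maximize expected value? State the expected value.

Proposal A = 1/10 × 118000 + 1/10 × 89000 + 7/10 × 110000 + 1/10 × 61000 = 11800 + 8900 + 77000 + 6100 = 103800
Proposal B: 87000 (certain)

Proposal A ($103,800)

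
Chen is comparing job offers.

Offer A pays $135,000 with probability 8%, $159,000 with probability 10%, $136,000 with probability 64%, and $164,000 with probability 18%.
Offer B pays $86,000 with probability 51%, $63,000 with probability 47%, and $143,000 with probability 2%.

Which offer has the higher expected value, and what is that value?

Offer A = 0.08 × 135000 + 0.1 × 159000 + 0.64 × 136000 + 0.18 × 164000 = 10800 + 15900 + 87040 + 29520 = 143260
Offer B = 0.51 × 86000 + 0.47 × 63000 + 0.02 × 143000 = 43860 + 29610 + 2860 = 76330

Offer A ($143,260)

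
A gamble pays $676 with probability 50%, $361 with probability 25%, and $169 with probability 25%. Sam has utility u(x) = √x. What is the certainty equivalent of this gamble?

$441

E[u] = 0.5·√676 + 0.25·√361 + 0.25·√169 = 0.5·26 + 0.25·19 + 0.25·13 = 21
CE = (21)² = 441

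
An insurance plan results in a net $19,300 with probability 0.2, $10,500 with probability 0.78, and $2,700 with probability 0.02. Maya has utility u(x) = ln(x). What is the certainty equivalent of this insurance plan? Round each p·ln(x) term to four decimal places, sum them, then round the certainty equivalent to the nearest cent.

E[u] = 0.2·ln(19300) + 0.78·ln(10500) + 0.02·ln(2700) = 1.9736 + 7.2221 + 0.1580 = 9.3537
CE = e^9.3537 ≈ 11541.45

$11,541.45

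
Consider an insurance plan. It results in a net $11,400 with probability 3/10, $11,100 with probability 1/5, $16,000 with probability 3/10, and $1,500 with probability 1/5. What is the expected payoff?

EV = 3/10 × 11400 + 1/5 × 11100 + 3/10 × 16000 + 1/5 × 1500 = 3420 + 2220 + 4800 + 300 = 10740

$10,740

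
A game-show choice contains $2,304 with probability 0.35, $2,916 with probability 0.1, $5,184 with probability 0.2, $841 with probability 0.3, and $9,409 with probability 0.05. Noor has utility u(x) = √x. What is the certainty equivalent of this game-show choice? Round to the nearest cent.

E[u] = 0.35·√2304 + 0.1·√2916 + 0.2·√5184 + 0.3·√841 + 0.05·√9409 = 0.35·48 + 0.1·54 + 0.2·72 + 0.3·29 + 0.05·97 = 50.15
CE = (50.15)² = 2515.0225

$2,515.02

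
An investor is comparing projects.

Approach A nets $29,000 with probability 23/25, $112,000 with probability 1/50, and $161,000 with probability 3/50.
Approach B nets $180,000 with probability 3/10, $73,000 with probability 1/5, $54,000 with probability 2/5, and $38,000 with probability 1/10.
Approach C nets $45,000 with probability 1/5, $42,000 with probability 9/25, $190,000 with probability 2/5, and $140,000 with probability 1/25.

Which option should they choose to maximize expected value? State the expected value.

Approach C ($105,720)

Approach A = 23/25 × 29000 + 1/50 × 112000 + 3/50 × 161000 = 26680 + 2240 + 9660 = 38580
Approach B = 3/10 × 180000 + 1/5 × 73000 + 2/5 × 54000 + 1/10 × 38000 = 54000 + 14600 + 21600 + 3800 = 94000
Approach C = 1/5 × 45000 + 9/25 × 42000 + 2/5 × 190000 + 1/25 × 140000 = 9000 + 15120 + 76000 + 5600 = 105720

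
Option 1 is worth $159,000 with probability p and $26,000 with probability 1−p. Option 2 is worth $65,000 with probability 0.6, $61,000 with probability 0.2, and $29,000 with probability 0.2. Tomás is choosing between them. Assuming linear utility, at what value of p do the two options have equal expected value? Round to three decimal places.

EV(Option 2) = 0.6 × 65000 + 0.2 × 61000 + 0.2 × 29000 = 39000 + 12200 + 5800 = 57000
p·159000 + (1−p)·26000 = 57000
133000p + 26000 = 57000
p = (57000 − 26000) / 133000

p = 0.233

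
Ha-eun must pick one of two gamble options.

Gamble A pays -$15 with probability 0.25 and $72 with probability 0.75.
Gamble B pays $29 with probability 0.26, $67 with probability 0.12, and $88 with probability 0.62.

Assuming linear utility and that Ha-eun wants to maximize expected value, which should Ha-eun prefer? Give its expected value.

Gamble B ($70.14)

Gamble A = 0.25 × (-15) + 0.75 × 72 = -3.75 + 54 = 50.25
Gamble B = 0.26 × 29 + 0.12 × 67 + 0.62 × 88 = 7.54 + 8.04 + 54.56 = 70.14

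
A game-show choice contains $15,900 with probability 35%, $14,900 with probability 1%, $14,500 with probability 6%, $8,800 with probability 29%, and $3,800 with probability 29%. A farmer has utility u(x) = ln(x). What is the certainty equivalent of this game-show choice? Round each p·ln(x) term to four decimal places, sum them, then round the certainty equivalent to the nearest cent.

E[u] = 0.35·ln(15900) + 0.01·ln(14900) + 0.06·ln(14500) + 0.29·ln(8800) + 0.29·ln(3800) = 3.3859 + 0.0961 + 0.5749 + 2.6339 + 2.3904 = 9.0812
CE = e^9.0812 ≈ 8788.51

$8,788.51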